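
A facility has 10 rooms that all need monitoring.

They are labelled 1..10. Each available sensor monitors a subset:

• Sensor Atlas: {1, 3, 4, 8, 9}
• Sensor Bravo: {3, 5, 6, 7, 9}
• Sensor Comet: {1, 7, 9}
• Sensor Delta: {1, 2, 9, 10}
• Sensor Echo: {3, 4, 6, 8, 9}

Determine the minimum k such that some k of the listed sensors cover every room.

3

Bravo and Delta and Echo together: Bravo ∪ Delta ∪ Echo = {1, 2, 3, 4, 5, 6, 7, 8, 9, 10} — every room is covered.
Only Delta contains 2, so Delta is forced; the remaining 6 rooms need at least 2 more sensors (each remaining sensor adds at most 4) — so at least 3 sensors are needed, and 3 is optimal.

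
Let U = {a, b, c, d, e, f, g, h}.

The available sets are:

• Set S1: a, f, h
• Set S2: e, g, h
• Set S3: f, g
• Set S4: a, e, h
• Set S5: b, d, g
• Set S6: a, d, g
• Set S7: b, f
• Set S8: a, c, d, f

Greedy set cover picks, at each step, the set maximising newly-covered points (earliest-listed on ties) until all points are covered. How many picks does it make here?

3

Greedy: pick S8 (covers 4 new) → pick S2 (covers 3 new) → pick S5 (covers 1 new). Total picks: 3.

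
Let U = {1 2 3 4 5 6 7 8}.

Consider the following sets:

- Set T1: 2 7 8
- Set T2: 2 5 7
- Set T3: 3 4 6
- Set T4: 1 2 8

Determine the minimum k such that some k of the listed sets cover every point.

3

Take {T2, T3, T4}. Their union is {1, 2, 3, 4, 5, 6, 7, 8}, which is all 8 points.
Each set has at most 3 points, and 2·3 = 6 < 8 — so at least 3 sets are needed, and 3 is optimal.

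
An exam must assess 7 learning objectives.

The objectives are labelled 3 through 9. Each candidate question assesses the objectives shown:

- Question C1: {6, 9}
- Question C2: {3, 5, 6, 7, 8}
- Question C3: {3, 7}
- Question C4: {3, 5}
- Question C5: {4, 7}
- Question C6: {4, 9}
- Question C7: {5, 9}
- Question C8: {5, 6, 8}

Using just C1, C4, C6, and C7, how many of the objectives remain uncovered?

Union of C1, C4, C6, C7 = {3, 4, 5, 6, 9}.
Not covered: 7, 8 — 2 objectives.

2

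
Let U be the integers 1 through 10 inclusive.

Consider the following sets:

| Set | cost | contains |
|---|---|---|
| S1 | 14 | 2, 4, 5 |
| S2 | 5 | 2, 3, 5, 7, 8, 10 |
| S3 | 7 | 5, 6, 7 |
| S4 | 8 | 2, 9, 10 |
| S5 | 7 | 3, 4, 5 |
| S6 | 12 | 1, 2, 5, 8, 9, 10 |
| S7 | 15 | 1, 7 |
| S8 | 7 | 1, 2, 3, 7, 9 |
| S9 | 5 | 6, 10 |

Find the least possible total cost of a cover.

24

S2, S5, S8, S9 together cover every item (S2 ∪ S5 ∪ S8 ∪ S9 = {1, 2, 3, 4, 5, 6, 7, 8, 9, 10}); total cost 5 + 7 + 7 + 5 = 24.
No covering selection has total cost below 24.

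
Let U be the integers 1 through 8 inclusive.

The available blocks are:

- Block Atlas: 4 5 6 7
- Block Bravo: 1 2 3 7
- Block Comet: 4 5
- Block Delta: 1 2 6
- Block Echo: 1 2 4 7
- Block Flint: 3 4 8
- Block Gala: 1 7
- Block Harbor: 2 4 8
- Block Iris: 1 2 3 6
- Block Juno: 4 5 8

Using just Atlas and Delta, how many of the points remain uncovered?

2

Union of Atlas, Delta = {1, 2, 4, 5, 6, 7}.
Not covered: 3, 8 — 2 points.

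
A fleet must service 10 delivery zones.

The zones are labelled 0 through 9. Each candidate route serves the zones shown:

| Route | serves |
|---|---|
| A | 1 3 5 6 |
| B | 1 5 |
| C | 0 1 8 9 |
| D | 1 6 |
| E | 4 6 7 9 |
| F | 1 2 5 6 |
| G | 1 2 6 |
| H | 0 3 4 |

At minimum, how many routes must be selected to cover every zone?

4

A and C and E and G together: A ∪ C ∪ E ∪ G = {0, 1, 2, 3, 4, 5, 6, 7, 8, 9} — every zone is covered.
No 3 of the 8 routes cover everything (all 56 combinations miss at least one zone), so 4 is optimal.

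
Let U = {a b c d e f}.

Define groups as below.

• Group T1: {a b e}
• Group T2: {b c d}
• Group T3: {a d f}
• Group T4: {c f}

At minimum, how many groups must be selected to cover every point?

3

Take {T1, T2, T4}. Their union is {a, b, c, d, e, f}, which is all 6 points.
Only T1 contains e, so T1 is forced; the remaining 3 points need at least 2 more groups (each remaining group adds at most 2) — so at least 3 groups are needed, and 3 is optimal.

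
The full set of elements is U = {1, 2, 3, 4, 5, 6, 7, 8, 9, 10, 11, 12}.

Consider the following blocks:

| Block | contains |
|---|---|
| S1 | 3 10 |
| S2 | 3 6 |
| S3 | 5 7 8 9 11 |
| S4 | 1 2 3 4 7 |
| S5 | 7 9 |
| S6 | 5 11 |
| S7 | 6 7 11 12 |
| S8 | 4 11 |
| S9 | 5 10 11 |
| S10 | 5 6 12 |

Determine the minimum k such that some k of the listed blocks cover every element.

S3, S4, S9, and S10 cover everything between them: the union {1, 2, 3, 4, 5, 6, 7, 8, 9, 10, 11, 12} is all of U.
No 3 of the 10 blocks cover everything (all 120 combinations miss at least one element), so 4 is optimal.

4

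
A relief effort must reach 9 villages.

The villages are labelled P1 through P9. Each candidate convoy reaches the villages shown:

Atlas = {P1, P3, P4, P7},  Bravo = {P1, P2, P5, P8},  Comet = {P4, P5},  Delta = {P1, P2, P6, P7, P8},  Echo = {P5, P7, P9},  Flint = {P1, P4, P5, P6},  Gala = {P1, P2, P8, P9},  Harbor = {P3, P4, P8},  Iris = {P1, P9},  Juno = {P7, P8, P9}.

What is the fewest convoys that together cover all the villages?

3

Delta and Echo and Harbor together: Delta ∪ Echo ∪ Harbor = {P1, P2, P3, P4, P5, P6, P7, P8, P9} — every village is covered.
No 2 of the 10 convoys cover everything (all 45 combinations miss at least one village), so 3 is optimal.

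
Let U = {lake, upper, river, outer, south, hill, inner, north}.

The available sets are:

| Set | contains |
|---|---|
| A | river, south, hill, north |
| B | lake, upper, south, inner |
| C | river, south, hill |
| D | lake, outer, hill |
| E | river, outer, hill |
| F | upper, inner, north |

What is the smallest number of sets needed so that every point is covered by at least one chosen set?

C and D and F together: C ∪ D ∪ F = {lake, upper, river, outer, south, hill, inner, north} — every point is covered.
No 2 of the 6 sets cover everything (all 15 combinations miss at least one point), so 3 is optimal.

3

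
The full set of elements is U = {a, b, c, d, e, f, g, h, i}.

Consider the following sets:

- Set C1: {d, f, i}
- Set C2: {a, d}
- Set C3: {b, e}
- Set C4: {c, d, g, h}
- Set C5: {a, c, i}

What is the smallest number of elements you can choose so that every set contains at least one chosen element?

3

T = {b, d, i} meets every set (each contains at least one member of T), and |T| = 3.
No choice of 2 elements meets every set, so 3 is the minimum.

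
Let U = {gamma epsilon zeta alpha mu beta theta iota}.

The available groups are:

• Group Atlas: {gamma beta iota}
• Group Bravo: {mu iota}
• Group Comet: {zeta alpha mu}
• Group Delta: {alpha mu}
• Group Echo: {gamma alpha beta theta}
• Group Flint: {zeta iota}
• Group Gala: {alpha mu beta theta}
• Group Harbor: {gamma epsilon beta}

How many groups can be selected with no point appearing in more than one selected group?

3

Delta, Flint, Harbor are pairwise disjoint (Delta={alpha,mu}; Flint={zeta,iota}; Harbor={gamma,epsilon,beta}).
Every remaining group overlaps one of these, and no 4 of the listed groups are pairwise disjoint, so 3 is the maximum.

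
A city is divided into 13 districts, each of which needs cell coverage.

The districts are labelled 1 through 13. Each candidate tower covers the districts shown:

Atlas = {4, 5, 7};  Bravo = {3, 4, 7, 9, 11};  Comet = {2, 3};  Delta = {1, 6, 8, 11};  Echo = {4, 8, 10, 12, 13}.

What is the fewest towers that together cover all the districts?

Take {Atlas, Bravo, Comet, Delta, Echo}. Their union is {1, 2, 3, 4, 5, 6, 7, 8, 9, 10, 11, 12, 13}, which is all 13 districts.
No 4 of the 5 towers cover everything (all 5 combinations miss at least one district), so 5 is optimal.

5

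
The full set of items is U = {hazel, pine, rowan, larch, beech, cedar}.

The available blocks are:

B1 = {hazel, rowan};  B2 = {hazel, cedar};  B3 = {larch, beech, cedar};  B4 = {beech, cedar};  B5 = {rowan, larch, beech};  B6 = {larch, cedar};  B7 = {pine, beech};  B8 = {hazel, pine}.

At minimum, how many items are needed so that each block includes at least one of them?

3

H = {hazel, beech, cedar} meets every block (each contains at least one member of H), and |H| = 3.
The blocks B1, B6, B7 are pairwise disjoint, so any hitting set needs a separate item for each — at least 3. Hence 3 is optimal.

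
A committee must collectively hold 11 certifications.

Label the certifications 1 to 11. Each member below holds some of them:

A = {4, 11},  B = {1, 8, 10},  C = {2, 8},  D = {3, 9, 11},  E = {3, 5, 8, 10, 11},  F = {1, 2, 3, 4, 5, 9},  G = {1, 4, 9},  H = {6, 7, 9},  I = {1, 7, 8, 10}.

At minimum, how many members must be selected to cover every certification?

E and F and H together: E ∪ F ∪ H = {1, 2, 3, 4, 5, 6, 7, 8, 9, 10, 11} — every certification is covered.
Only H contains 6, so H is forced; the remaining 8 certifications need at least 2 more members (each remaining member adds at most 5) — so at least 3 members are needed, and 3 is optimal.

3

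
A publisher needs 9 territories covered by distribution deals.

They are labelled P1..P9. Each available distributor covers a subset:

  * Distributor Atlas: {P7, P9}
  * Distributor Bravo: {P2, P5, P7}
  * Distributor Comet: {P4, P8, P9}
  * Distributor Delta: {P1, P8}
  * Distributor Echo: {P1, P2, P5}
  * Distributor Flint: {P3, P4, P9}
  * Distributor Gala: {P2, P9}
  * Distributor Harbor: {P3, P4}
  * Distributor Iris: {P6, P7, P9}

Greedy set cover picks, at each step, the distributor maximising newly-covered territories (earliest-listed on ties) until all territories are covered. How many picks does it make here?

Greedy: pick Bravo (covers 3 new) → pick Comet (covers 3 new) → pick Delta (covers 1 new) → pick Flint (covers 1 new) → pick Iris (covers 1 new). Total picks: 5.
(The true minimum cover uses only 4 distributors, so greedy is not optimal here.)

5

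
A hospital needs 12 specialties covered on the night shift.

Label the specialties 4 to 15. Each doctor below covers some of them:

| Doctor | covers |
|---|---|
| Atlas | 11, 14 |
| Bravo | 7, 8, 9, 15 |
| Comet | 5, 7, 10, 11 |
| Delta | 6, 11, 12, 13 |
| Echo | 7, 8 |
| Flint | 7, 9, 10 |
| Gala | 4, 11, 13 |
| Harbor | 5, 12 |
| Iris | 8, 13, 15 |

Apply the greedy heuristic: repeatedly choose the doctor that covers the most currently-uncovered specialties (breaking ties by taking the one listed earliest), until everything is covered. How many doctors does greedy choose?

Greedy: pick Bravo (covers 4 new) → pick Delta (covers 4 new) → pick Comet (covers 2 new) → pick Atlas (covers 1 new) → pick Gala (covers 1 new). Total picks: 5.

5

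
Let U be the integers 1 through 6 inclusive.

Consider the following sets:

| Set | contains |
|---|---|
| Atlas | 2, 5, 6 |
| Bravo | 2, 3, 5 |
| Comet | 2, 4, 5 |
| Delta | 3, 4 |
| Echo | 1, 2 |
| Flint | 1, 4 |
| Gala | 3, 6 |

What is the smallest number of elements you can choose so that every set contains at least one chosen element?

Take H = {2, 4, 6}. Each listed set contains at least one of these, so H is a hitting set of size 3.
No choice of 2 elements meets every set, so 3 is the minimum.

3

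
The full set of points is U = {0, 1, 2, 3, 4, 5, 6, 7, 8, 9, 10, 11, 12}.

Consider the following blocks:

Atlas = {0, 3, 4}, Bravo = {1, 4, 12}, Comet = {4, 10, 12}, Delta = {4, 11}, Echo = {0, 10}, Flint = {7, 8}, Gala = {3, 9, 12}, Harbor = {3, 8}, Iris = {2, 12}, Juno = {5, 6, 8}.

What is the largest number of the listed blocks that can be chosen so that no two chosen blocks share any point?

Delta, Echo, Iris, Juno are pairwise disjoint (Delta={4,11}; Echo={0,10}; Iris={2,12}; Juno={5,6,8}).
Every remaining block overlaps one of these, and no 5 of the listed blocks are pairwise disjoint, so 4 is the maximum.

4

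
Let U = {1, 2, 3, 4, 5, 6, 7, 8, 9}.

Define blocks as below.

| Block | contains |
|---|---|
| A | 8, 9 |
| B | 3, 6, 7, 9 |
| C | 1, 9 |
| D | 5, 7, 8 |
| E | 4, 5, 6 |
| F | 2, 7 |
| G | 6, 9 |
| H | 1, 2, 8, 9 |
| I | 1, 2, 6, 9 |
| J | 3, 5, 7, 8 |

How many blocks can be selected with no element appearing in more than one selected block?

3

C, E, F are pairwise disjoint (C={1,9}; E={4,5,6}; F={2,7}).
Every remaining block overlaps one of these, and no 4 of the listed blocks are pairwise disjoint, so 3 is the maximum.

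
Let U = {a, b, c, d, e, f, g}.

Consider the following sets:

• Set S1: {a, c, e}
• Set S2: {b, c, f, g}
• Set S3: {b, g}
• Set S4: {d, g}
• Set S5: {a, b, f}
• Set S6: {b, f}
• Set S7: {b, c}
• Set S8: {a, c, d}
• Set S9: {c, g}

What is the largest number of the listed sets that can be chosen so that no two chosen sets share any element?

3

S1, S4, S6 are pairwise disjoint (S1={a,c,e}; S4={d,g}; S6={b,f}).
Every remaining set overlaps one of these, and no 4 of the listed sets are pairwise disjoint, so 3 is the maximum.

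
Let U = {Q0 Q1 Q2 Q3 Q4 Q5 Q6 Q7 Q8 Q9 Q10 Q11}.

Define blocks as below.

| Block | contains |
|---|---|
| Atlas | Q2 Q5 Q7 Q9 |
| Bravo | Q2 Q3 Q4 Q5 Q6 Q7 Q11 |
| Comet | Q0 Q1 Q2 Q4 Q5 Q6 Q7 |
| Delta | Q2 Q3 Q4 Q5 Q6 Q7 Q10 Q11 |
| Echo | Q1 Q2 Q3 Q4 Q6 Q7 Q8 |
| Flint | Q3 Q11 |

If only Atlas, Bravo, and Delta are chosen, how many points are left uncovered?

3

Union of Atlas, Bravo, Delta = {Q2, Q3, Q4, Q5, Q6, Q7, Q9, Q10, Q11}.
Not covered: Q0, Q1, Q8 — 3 points.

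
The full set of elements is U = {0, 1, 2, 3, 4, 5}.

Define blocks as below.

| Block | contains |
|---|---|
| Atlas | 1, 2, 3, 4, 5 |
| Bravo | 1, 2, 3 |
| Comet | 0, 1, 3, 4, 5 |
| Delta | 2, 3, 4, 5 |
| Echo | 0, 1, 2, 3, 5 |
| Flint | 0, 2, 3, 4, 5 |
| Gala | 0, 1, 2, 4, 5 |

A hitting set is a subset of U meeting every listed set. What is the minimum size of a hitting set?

2

The 2 elements {2, 4} hit every block.
No single element lies in every block, so at least 2 are needed and 2 is optimal.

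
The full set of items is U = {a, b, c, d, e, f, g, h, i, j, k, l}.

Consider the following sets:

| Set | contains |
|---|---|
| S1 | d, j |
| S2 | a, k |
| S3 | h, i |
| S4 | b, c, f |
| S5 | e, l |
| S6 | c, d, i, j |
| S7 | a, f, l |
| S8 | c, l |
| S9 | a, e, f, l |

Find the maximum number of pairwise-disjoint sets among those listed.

5

S1, S2, S3, S4, S5 are pairwise disjoint (S1={d,j}; S2={a,k}; S3={h,i}; S4={b,c,f}; S5={e,l}).
Every remaining set overlaps one of these, and no 6 of the listed sets are pairwise disjoint, so 5 is the maximum.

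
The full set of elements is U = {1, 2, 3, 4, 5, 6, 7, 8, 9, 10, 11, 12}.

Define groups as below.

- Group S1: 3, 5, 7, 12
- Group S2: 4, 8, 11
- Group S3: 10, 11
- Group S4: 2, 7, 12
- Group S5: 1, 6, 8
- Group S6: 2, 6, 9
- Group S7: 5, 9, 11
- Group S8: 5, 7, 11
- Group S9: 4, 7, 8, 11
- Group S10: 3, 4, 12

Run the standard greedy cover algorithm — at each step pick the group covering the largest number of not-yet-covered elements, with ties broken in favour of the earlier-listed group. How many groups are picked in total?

5

Greedy: pick S1 (covers 4 new) → pick S2 (covers 3 new) → pick S6 (covers 3 new) → pick S3 (covers 1 new) → pick S5 (covers 1 new). Total picks: 5.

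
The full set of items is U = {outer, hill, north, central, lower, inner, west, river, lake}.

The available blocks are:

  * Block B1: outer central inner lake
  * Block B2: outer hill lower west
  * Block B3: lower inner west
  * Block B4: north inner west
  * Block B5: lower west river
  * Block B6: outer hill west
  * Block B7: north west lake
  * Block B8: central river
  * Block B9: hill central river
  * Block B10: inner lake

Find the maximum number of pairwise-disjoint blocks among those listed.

B2, B8, B10 are pairwise disjoint (B2={outer,hill,lower,west}; B8={central,river}; B10={inner,lake}).
Every remaining block overlaps one of these, and no 4 of the listed blocks are pairwise disjoint, so 3 is the maximum.

3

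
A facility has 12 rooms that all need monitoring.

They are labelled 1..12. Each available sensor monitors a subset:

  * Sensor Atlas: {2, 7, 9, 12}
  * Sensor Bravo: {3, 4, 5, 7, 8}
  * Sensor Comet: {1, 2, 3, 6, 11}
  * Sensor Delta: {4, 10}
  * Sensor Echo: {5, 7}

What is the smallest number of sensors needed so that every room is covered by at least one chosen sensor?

Atlas and Bravo and Comet and Delta together: Atlas ∪ Bravo ∪ Comet ∪ Delta = {1, 2, 3, 4, 5, 6, 7, 8, 9, 10, 11, 12} — every room is covered.
No 3 of the 5 sensors cover everything (all 10 combinations miss at least one room), so 4 is optimal.

4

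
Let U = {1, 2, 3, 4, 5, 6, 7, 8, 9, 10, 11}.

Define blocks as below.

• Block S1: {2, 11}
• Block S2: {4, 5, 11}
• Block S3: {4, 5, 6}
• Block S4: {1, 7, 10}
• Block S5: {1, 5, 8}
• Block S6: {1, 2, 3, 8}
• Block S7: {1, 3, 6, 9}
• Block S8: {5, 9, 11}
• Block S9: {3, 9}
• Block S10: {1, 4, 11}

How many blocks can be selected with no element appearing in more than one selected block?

S1, S3, S4, S9 are pairwise disjoint (S1={2,11}; S3={4,5,6}; S4={1,7,10}; S9={3,9}).
Every remaining block overlaps one of these, and no 5 of the listed blocks are pairwise disjoint, so 4 is the maximum.

4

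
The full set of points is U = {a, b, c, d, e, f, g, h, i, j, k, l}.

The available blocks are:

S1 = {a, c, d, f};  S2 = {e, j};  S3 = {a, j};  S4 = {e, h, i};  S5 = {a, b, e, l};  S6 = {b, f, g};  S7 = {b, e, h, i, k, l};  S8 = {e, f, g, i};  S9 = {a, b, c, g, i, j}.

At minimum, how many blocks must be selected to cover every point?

S1, S7, and S9 cover everything between them: the union {a, b, c, d, e, f, g, h, i, j, k, l} is all of U.
Only S1 contains d, so S1 is forced; the remaining 8 points need at least 2 more blocks (each remaining block adds at most 6) — so at least 3 blocks are needed, and 3 is optimal.

3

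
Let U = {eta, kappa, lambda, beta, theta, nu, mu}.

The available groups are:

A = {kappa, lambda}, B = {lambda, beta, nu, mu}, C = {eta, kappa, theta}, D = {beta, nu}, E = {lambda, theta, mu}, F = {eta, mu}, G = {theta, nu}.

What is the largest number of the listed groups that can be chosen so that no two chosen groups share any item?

A, D, F are pairwise disjoint (A={kappa,lambda}; D={beta,nu}; F={eta,mu}).
Every remaining group overlaps one of these, and no 4 of the listed groups are pairwise disjoint, so 3 is the maximum.

3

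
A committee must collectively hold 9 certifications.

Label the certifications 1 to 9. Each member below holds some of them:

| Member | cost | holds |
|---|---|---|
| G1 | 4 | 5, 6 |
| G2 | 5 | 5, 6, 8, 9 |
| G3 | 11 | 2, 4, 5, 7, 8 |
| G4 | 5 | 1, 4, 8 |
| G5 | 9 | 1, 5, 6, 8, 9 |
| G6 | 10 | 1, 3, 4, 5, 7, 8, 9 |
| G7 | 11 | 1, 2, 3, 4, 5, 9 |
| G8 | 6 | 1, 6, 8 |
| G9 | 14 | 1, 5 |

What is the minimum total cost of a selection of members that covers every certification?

25

G1, G3, G6 together cover every certification (G1 ∪ G3 ∪ G6 = {1, 2, 3, 4, 5, 6, 7, 8, 9}); total cost 4 + 11 + 10 = 25.
The greedy pick G2, G4, G6, G3 costs 31; no covering selection beats 25.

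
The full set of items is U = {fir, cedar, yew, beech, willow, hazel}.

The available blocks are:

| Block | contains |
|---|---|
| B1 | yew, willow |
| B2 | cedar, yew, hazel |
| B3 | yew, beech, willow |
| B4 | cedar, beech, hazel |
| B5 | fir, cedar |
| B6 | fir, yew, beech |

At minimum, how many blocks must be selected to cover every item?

B1, B4, and B5 cover everything between them: the union {fir, cedar, yew, beech, willow, hazel} is all of U.
No 2 of the 6 blocks cover everything (all 15 combinations miss at least one item), so 3 is optimal.

3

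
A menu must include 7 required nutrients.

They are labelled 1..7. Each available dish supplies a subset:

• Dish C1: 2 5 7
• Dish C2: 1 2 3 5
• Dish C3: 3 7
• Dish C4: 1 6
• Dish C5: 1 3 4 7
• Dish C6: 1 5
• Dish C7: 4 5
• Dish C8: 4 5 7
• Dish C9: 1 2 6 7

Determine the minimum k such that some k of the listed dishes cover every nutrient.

3

C2 and C4 and C5 together: C2 ∪ C4 ∪ C5 = {1, 2, 3, 4, 5, 6, 7} — every nutrient is covered.
No 2 of the 9 dishes cover everything (all 36 combinations miss at least one nutrient), so 3 is optimal.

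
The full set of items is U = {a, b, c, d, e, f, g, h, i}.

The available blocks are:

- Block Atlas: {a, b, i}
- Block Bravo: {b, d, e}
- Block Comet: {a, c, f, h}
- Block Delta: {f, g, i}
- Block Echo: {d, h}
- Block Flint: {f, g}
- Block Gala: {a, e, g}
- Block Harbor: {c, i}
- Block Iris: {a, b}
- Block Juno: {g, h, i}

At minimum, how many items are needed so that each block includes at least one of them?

T = {b, g, h, i} meets every block (each contains at least one member of T), and |T| = 4.
The blocks Echo, Flint, Harbor, Iris are pairwise disjoint, so any hitting set needs a separate item for each — at least 4. Hence 4 is optimal.

4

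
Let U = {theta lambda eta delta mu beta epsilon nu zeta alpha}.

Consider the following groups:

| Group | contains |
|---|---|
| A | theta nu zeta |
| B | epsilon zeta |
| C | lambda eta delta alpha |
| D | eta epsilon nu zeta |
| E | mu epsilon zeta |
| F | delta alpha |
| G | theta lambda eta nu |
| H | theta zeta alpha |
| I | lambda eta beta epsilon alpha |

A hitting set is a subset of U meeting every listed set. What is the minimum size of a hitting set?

3

Take T = {lambda, delta, zeta}. Each listed group contains at least one of these, so T is a hitting set of size 3.
The groups E, F, G are pairwise disjoint, so any hitting set needs a separate item for each — at least 3. Hence 3 is optimal.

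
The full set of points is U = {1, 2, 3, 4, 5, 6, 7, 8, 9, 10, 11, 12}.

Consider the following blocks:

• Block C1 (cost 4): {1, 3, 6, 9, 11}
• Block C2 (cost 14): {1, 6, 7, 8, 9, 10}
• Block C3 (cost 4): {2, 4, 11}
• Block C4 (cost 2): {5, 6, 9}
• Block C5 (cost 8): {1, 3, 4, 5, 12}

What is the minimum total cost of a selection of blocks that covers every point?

C2, C3, C5 together cover every point (C2 ∪ C3 ∪ C5 = {1, 2, 3, 4, 5, 6, 7, 8, 9, 10, 11, 12}); total cost 14 + 4 + 8 = 26.
The greedy pick C4, C1, C3, C2, C5 costs 32; no covering selection beats 26.

26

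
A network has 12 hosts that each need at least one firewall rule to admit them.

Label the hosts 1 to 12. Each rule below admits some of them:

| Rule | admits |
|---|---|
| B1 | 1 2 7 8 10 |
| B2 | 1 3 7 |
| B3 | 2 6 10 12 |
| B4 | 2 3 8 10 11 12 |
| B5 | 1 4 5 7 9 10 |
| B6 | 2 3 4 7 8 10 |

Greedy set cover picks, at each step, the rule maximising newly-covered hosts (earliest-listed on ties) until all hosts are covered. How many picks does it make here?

3

Greedy: pick B4 (covers 6 new) → pick B5 (covers 5 new) → pick B3 (covers 1 new). Total picks: 3.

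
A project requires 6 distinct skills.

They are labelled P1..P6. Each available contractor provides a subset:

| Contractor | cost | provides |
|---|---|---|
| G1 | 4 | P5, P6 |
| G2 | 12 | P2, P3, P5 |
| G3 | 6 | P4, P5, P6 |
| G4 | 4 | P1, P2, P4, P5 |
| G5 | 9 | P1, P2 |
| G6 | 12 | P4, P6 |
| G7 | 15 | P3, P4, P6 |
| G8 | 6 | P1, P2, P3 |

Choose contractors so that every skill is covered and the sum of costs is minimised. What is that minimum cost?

12

G3, G8 together cover every skill (G3 ∪ G8 = {P1, P2, P3, P4, P5, P6}); total cost 6 + 6 = 12.
The greedy pick G4, G1, G8 costs 14; no covering selection beats 12.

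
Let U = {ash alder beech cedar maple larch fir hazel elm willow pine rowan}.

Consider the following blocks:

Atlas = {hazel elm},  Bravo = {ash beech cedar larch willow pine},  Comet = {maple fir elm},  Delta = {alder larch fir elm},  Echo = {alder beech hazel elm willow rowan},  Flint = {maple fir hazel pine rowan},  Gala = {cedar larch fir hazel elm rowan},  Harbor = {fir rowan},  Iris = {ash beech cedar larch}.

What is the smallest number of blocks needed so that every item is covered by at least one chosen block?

Take {Bravo, Comet, Echo}. Their union is {ash, alder, beech, cedar, maple, larch, fir, hazel, elm, willow, pine, rowan}, which is all 12 items.
No 2 of the 9 blocks cover everything (all 36 combinations miss at least one item), so 3 is optimal.

3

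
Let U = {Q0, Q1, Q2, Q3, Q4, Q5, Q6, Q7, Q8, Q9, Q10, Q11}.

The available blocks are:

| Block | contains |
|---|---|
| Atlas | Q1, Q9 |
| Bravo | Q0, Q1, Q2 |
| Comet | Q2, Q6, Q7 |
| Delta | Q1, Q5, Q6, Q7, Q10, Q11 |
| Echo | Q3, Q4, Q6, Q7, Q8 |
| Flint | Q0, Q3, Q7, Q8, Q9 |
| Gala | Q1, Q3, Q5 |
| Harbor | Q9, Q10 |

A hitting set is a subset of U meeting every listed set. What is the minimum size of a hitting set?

Take H = {Q1, Q7, Q9}. Each listed block contains at least one of these, so H is a hitting set of size 3.
The blocks Comet, Gala, Harbor are pairwise disjoint, so any hitting set needs a separate point for each — at least 3. Hence 3 is optimal.

3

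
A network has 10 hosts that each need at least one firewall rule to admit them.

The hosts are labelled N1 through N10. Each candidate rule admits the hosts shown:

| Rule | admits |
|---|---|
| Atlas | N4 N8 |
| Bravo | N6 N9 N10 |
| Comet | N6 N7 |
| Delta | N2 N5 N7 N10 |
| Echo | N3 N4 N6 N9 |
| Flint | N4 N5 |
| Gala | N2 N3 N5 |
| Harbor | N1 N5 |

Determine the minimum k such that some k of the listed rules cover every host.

4

Take {Atlas, Delta, Echo, Harbor}. Their union is {N1, N2, N3, N4, N5, N6, N7, N8, N9, N10}, which is all 10 hosts.
No 3 of the 8 rules cover everything (all 56 combinations miss at least one host), so 4 is optimal.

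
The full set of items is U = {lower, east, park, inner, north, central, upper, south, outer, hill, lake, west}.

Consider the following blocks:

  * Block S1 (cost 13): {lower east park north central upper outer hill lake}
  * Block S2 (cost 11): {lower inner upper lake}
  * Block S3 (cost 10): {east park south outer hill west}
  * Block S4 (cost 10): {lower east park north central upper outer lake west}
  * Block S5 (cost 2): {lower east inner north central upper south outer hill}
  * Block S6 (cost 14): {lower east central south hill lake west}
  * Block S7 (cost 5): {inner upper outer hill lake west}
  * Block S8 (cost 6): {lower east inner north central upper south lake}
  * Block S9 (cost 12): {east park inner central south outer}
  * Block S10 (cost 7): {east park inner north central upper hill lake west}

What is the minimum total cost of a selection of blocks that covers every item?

S5, S10 together cover every item (S5 ∪ S10 = {lower, east, park, inner, north, central, upper, south, outer, hill, lake, west}); total cost 2 + 7 = 9.
No covering selection has total cost below 9.

9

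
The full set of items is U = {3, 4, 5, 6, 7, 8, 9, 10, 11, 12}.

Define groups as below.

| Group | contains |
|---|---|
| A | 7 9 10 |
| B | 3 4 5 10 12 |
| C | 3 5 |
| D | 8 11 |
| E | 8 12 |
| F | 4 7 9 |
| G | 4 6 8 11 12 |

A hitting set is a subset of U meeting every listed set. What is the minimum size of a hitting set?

3

The 3 items {5, 7, 8} hit every group.
The groups C, D, F are pairwise disjoint, so any hitting set needs a separate item for each — at least 3. Hence 3 is optimal.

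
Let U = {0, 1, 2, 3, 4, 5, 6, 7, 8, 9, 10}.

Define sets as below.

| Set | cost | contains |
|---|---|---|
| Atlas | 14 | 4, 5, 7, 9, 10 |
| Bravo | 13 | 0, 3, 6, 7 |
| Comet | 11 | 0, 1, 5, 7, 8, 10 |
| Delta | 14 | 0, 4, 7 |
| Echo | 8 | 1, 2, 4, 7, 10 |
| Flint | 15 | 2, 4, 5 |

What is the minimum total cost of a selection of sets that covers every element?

46

Atlas, Bravo, Comet, Echo together cover every element (Atlas ∪ Bravo ∪ Comet ∪ Echo = {0, 1, 2, 3, 4, 5, 6, 7, 8, 9, 10}); total cost 14 + 13 + 11 + 8 = 46.
No covering selection has total cost below 46.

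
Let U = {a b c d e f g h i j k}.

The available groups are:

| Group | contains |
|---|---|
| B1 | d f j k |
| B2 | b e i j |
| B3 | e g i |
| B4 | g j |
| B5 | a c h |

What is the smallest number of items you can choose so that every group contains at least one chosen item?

3

T = {c, g, j} meets every group (each contains at least one member of T), and |T| = 3.
The groups B1, B3, B5 are pairwise disjoint, so any hitting set needs a separate item for each — at least 3. Hence 3 is optimal.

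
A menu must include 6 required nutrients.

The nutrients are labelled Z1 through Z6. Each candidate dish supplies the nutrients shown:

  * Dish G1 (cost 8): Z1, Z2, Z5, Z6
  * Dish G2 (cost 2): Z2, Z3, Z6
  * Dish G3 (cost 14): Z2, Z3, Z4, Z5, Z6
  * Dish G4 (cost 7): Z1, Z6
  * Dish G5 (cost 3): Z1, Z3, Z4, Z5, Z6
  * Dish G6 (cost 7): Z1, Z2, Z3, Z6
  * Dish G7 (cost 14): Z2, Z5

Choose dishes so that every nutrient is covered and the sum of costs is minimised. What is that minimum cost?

5

G2, G5 together cover every nutrient (G2 ∪ G5 = {Z1, Z2, Z3, Z4, Z5, Z6}); total cost 2 + 3 = 5.
No covering selection has total cost below 5.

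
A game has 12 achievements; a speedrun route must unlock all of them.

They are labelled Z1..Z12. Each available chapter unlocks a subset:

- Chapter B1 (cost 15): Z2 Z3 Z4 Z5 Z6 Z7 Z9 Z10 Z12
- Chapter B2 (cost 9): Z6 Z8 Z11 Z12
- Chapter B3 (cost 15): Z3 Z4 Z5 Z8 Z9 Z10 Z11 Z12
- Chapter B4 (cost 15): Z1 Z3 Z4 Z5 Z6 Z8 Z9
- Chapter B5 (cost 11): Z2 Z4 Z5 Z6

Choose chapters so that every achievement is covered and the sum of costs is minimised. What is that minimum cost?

B1, B2, B4 together cover every achievement (B1 ∪ B2 ∪ B4 = {Z1, Z2, Z3, Z4, Z5, Z6, Z7, Z8, Z9, Z10, Z11, Z12}); total cost 15 + 9 + 15 = 39.
No covering selection has total cost below 39.

39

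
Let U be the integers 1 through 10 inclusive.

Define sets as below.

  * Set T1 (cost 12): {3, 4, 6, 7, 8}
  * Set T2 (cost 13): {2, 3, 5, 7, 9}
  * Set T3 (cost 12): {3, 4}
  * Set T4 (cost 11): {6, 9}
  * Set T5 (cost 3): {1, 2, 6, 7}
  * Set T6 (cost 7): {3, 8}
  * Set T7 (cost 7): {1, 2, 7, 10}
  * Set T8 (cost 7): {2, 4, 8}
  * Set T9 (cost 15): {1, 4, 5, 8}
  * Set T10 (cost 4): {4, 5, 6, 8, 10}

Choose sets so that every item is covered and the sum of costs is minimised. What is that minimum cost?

20

T2, T5, T10 together cover every item (T2 ∪ T5 ∪ T10 = {1, 2, 3, 4, 5, 6, 7, 8, 9, 10}); total cost 13 + 3 + 4 = 20.
No covering selection has total cost below 20.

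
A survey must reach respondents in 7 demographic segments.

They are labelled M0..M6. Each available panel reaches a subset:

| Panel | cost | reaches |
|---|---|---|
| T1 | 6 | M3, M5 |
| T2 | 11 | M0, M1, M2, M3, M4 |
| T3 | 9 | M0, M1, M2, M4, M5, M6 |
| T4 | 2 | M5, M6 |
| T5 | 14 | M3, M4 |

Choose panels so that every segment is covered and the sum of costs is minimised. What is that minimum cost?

13

T2, T4 together cover every segment (T2 ∪ T4 = {M0, M1, M2, M3, M4, M5, M6}); total cost 11 + 2 = 13.
No covering selection has total cost below 13.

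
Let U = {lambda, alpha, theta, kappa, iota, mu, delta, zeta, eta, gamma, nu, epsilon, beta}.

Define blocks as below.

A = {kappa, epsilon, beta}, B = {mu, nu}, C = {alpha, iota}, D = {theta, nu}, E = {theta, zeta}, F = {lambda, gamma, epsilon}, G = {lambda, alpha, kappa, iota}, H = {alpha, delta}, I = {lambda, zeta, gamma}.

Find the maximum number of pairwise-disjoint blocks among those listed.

4

B, E, F, H are pairwise disjoint (B={mu,nu}; E={theta,zeta}; F={lambda,gamma,epsilon}; H={alpha,delta}).
Every remaining block overlaps one of these, and no 5 of the listed blocks are pairwise disjoint, so 4 is the maximum.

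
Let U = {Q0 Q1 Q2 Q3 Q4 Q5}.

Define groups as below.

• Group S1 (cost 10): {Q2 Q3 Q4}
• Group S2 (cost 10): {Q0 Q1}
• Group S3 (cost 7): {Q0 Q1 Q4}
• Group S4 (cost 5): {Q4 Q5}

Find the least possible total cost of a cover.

S1, S3, S4 together cover every element (S1 ∪ S3 ∪ S4 = {Q0, Q1, Q2, Q3, Q4, Q5}); total cost 10 + 7 + 5 = 22.
No covering selection has total cost below 22.

22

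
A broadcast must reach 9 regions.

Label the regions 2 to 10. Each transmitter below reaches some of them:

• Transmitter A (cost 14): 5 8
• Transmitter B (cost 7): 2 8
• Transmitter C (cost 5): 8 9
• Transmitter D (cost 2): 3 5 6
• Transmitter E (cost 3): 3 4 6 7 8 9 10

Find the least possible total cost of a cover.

12

B, D, E together cover every region (B ∪ D ∪ E = {2, 3, 4, 5, 6, 7, 8, 9, 10}); total cost 7 + 2 + 3 = 12.
No covering selection has total cost below 12.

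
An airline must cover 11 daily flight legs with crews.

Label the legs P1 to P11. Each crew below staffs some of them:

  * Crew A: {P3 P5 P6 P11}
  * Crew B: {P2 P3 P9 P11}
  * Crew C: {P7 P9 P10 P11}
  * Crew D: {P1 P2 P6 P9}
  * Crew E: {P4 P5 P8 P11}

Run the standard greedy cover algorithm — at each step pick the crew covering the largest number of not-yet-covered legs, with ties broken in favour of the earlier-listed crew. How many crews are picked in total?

Greedy: pick A (covers 4 new) → pick C (covers 3 new) → pick D (covers 2 new) → pick E (covers 2 new). Total picks: 4.

4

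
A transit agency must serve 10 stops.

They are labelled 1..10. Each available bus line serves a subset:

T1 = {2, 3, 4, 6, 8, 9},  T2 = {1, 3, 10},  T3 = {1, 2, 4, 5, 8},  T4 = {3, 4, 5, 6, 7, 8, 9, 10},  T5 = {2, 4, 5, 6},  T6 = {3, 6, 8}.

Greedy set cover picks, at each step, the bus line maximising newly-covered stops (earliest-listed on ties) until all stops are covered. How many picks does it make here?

2

Greedy: pick T4 (covers 8 new) → pick T3 (covers 2 new). Total picks: 2.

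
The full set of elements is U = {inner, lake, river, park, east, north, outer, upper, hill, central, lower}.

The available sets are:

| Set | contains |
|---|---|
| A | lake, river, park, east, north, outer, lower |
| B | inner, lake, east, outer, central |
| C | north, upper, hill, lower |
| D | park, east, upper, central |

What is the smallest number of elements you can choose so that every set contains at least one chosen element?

2

The 2 elements {east, upper} hit every set.
The sets B, C are pairwise disjoint, so any hitting set needs a separate element for each — at least 2. Hence 2 is optimal.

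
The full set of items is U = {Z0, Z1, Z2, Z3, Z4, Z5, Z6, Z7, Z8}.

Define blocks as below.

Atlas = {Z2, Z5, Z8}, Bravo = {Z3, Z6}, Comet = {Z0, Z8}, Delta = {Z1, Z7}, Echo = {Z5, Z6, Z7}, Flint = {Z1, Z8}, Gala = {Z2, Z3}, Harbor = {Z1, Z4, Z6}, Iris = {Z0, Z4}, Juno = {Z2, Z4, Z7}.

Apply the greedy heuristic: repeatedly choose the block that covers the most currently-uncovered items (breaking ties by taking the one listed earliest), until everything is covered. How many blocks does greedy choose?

5

Greedy: pick Atlas (covers 3 new) → pick Harbor (covers 3 new) → pick Bravo (covers 1 new) → pick Comet (covers 1 new) → pick Delta (covers 1 new). Total picks: 5.
(The true minimum cover uses only 4 blocks, so greedy is not optimal here.)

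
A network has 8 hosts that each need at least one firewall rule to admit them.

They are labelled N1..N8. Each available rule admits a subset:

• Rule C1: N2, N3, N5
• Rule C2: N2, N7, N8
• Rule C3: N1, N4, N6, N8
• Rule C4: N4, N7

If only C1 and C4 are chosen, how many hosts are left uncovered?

3

Union of C1, C4 = {N2, N3, N4, N5, N7}.
Not covered: N1, N6, N8 — 3 hosts.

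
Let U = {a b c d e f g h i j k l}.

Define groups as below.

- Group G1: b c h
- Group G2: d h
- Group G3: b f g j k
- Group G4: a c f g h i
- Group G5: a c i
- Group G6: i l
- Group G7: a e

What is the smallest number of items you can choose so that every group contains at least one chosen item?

4

Take T = {a, b, d, l}. Each listed group contains at least one of these, so T is a hitting set of size 4.
The groups G2, G3, G6, G7 are pairwise disjoint, so any hitting set needs a separate item for each — at least 4. Hence 4 is optimal.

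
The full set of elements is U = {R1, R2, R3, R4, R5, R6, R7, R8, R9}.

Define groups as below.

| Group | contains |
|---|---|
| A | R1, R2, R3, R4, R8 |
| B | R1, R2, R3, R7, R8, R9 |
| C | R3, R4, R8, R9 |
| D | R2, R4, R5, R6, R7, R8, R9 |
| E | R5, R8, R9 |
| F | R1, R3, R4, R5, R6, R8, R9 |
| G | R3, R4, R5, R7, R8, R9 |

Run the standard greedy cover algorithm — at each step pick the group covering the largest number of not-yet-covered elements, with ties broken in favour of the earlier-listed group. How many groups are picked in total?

Greedy: pick D (covers 7 new) → pick A (covers 2 new). Total picks: 2.

2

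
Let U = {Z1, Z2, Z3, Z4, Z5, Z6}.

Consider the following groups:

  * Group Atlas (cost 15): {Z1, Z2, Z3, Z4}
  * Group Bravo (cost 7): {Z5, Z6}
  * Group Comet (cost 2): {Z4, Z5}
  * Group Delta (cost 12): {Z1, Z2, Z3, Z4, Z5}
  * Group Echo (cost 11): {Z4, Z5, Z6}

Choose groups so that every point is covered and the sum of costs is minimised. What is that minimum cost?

Bravo, Delta together cover every point (Bravo ∪ Delta = {Z1, Z2, Z3, Z4, Z5, Z6}); total cost 7 + 12 = 19.
The greedy pick Comet, Delta, Bravo costs 21; no covering selection beats 19.

19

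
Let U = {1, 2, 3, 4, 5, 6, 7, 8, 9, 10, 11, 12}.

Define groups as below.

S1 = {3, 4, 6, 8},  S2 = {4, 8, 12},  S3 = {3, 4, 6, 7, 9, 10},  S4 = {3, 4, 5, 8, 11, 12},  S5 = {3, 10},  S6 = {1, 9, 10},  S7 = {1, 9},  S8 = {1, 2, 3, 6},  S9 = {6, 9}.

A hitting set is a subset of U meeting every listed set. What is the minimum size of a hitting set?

The 3 points {3, 8, 9} hit every group.
The groups S2, S5, S9 are pairwise disjoint, so any hitting set needs a separate point for each — at least 3. Hence 3 is optimal.

3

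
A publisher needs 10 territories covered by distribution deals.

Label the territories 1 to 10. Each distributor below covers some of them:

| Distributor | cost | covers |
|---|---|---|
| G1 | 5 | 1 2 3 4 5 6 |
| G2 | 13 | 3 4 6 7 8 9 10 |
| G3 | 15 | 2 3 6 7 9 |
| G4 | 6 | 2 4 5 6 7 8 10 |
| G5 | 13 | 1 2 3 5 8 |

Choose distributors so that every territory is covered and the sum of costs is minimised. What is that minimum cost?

G1, G2 together cover every territory (G1 ∪ G2 = {1, 2, 3, 4, 5, 6, 7, 8, 9, 10}); total cost 5 + 13 = 18.
The greedy pick G1, G4, G2 costs 24; no covering selection beats 18.

18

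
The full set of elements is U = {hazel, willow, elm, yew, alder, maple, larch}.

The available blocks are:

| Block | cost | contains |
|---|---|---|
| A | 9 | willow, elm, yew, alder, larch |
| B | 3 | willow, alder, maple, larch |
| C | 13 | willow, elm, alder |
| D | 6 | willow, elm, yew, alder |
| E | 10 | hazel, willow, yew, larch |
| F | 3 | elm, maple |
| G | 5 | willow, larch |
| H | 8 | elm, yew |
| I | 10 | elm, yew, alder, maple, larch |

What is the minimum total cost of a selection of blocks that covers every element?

16

B, E, F together cover every element (B ∪ E ∪ F = {hazel, willow, elm, yew, alder, maple, larch}); total cost 3 + 10 + 3 = 16.
The greedy pick B, D, E costs 19; no covering selection beats 16.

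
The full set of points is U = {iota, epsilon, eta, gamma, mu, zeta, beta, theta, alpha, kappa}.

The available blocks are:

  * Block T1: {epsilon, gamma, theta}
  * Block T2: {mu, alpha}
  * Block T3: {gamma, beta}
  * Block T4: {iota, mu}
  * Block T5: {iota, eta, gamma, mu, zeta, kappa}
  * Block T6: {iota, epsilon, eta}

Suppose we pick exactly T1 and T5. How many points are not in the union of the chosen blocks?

Union of T1, T5 = {iota, epsilon, eta, gamma, mu, zeta, theta, kappa}.
Not covered: beta, alpha — 2 points.

2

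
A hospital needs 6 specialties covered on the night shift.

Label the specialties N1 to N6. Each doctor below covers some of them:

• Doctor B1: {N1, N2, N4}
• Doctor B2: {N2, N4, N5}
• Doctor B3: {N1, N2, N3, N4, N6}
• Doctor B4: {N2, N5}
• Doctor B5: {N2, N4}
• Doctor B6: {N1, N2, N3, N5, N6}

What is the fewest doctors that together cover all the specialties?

2

Take {B5, B6}. Their union is {N1, N2, N3, N4, N5, N6}, which is all 6 specialties.
No single doctor has all 6 specialties (the largest, B3, has 5), so 2 is optimal.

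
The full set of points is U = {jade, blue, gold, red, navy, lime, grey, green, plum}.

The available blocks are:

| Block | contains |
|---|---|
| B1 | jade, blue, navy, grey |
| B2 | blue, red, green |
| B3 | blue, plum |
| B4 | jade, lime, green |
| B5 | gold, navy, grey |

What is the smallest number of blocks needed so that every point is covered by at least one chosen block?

B2 and B3 and B4 and B5 together: B2 ∪ B3 ∪ B4 ∪ B5 = {jade, blue, gold, red, navy, lime, grey, green, plum} — every point is covered.
Only B3 contains plum, so B3 is forced; the remaining 7 points need at least 3 more blocks (each remaining block adds at most 3) — so at least 4 blocks are needed, and 4 is optimal.

4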